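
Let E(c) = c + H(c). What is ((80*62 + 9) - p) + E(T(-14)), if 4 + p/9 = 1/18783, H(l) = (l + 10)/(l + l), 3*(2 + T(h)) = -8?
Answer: 219124544/43827 ≈ 4999.8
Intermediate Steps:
T(h) = -14/3 (T(h) = -2 + (⅓)*(-8) = -2 - 8/3 = -14/3)
H(l) = (10 + l)/(2*l) (H(l) = (10 + l)/((2*l)) = (10 + l)*(1/(2*l)) = (10 + l)/(2*l))
E(c) = c + (10 + c)/(2*c)
p = -75131/2087 (p = -36 + 9/18783 = -36 + 9*(1/18783) = -36 + 1/2087 = -75131/2087 ≈ -36.000)
((80*62 + 9) - p) + E(T(-14)) = ((80*62 + 9) - 1*(-75131/2087)) + (½ - 14/3 + 5/(-14/3)) = ((4960 + 9) + 75131/2087) + (½ - 14/3 + 5*(-3/14)) = (4969 + 75131/2087) + (½ - 14/3 - 15/14) = 10445434/2087 - 110/21 = 219124544/43827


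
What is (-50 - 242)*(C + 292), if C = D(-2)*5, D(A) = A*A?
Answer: -91104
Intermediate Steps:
D(A) = A²
C = 20 (C = (-2)²*5 = 4*5 = 20)
(-50 - 242)*(C + 292) = (-50 - 242)*(20 + 292) = -292*312 = -91104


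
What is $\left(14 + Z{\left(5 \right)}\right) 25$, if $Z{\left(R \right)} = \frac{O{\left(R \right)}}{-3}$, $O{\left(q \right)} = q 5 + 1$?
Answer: $\frac{400}{3} \approx 133.33$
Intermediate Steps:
$O{\left(q \right)} = 1 + 5 q$ ($O{\left(q \right)} = 5 q + 1 = 1 + 5 q$)
$Z{\left(R \right)} = - \frac{1}{3} - \frac{5 R}{3}$ ($Z{\left(R \right)} = \frac{1 + 5 R}{-3} = \left(1 + 5 R\right) \left(- \frac{1}{3}\right) = - \frac{1}{3} - \frac{5 R}{3}$)
$\left(14 + Z{\left(5 \right)}\right) 25 = \left(14 - \frac{26}{3}\right) 25 = \frac{16}{3} \cdot 25 = \frac{400}{3}$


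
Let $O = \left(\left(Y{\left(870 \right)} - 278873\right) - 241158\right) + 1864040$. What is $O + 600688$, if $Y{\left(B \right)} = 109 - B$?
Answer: $1943936$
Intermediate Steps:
$O = 1343248$ ($O = \left(\left(\left(109 - 870\right) - 278873\right) - 241158\right) + 1864040 = \left(\left(-761 - 278873\right) - 241158\right) + 1864040 = \left(-279634 - 241158\right) + 1864040 = -520792 + 1864040 = 1343248$)
$O + 600688 = 1343248 + 600688 = 1943936$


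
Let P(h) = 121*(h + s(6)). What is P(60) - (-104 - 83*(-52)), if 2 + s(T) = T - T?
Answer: 2806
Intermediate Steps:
s(T) = -2 (s(T) = -2 + (T - T) = -2 + 0 = -2)
P(h) = -242 + 121*h (P(h) = 121*(h - 2) = 121*(-2 + h) = -242 + 121*h)
P(60) - (-104 - 83*(-52)) = (-242 + 121*60) - (-104 - 83*(-52)) = (-242 + 7260) - (-104 + 4316) = 7018 - 1*4212 = 7018 - 4212 = 2806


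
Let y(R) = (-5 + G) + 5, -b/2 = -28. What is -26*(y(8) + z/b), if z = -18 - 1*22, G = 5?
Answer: -780/7 ≈ -111.43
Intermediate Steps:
b = 56 (b = -2*(-28) = 56)
z = -40 (z = -18 - 22 = -40)
y(R) = 5 (y(R) = (-5 + 5) + 5 = 0 + 5 = 5)
-26*(y(8) + z/b) = -26*(5 - 40/56) = -26*(5 - 40*1/56) = -26*(5 - 5/7) = -26*30/7 = -780/7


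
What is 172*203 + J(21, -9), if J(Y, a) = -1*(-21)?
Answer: 34937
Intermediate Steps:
J(Y, a) = 21
172*203 + J(21, -9) = 172*203 + 21 = 34916 + 21 = 34937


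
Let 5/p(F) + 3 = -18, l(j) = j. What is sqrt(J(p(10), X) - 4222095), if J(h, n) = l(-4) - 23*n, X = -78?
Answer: I*sqrt(4220305) ≈ 2054.3*I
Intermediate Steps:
p(F) = -5/21 (p(F) = 5/(-3 - 18) = 5/(-21) = 5*(-1/21) = -5/21)
J(h, n) = -4 - 23*n
sqrt(J(p(10), X) - 4222095) = sqrt((-4 - 23*(-78)) - 4222095) = sqrt((-4 + 1794) - 4222095) = sqrt(1790 - 4222095) = sqrt(-4220305) = I*sqrt(4220305)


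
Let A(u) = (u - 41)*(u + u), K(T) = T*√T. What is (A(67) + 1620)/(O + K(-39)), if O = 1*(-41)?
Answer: -26158/7625 + 24882*I*√39/7625 ≈ -3.4306 + 20.379*I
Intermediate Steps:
K(T) = T^(3/2)
A(u) = 2*u*(-41 + u) (A(u) = (-41 + u)*(2*u) = 2*u*(-41 + u))
O = -41
(A(67) + 1620)/(O + K(-39)) = (2*67*(-41 + 67) + 1620)/(-41 + (-39)^(3/2)) = (2*67*26 + 1620)/(-41 - 39*I*√39) = (3484 + 1620)/(-41 - 39*I*√39) = 5104/(-41 - 39*I*√39)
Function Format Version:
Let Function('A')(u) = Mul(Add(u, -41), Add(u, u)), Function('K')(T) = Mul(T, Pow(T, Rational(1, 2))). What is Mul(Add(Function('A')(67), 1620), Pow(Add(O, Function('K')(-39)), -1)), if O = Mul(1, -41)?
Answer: Add(Rational(-26158, 7625), Mul(Rational(24882, 7625), I, Pow(39, Rational(1, 2)))) ≈ Add(-3.4306, Mul(20.379, I))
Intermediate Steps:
Function('K')(T) = Pow(T, Rational(3, 2))
Function('A')(u) = Mul(2, u, Add(-41, u)) (Function('A')(u) = Mul(Add(-41, u), Mul(2, u)) = Mul(2, u, Add(-41, u)))
O = -41
Mul(Add(Function('A')(67), 1620), Pow(Add(O, Function('K')(-39)), -1)) = Mul(Add(Mul(2, 67, Add(-41, 67)), 1620), Pow(Add(-41, Pow(-39, Rational(3, 2))), -1)) = Mul(Add(Mul(2, 67, 26), 1620), Pow(Add(-41, Mul(-39, I, Pow(39, Rational(1, 2)))), -1)) = Mul(Add(3484, 1620), Pow(Add(-41, Mul(-39, I, Pow(39, Rational(1, 2)))), -1)) = Mul(5104, Pow(Add(-41, Mul(-39, I, Pow(39, Rational(1, 2)))), -1))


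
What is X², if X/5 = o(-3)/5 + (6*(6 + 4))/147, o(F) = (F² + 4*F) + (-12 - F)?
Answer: 238144/2401 ≈ 99.185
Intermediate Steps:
o(F) = -12 + F² + 3*F
X = -488/49 (X = 5*((-12 + (-3)² + 3*(-3))/5 + (6*(6 + 4))/147) = 5*((-12 + 9 - 9)*(⅕) + (6*10)*(1/147)) = 5*(-12*⅕ + 60*(1/147)) = 5*(-12/5 + 20/49) = 5*(-488/245) = -488/49 ≈ -9.9592)
X² = (-488/49)² = 238144/2401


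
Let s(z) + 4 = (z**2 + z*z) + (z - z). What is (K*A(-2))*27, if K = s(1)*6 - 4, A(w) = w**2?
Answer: -1728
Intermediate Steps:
s(z) = -4 + 2*z**2 (s(z) = -4 + ((z**2 + z*z) + (z - z)) = -4 + ((z**2 + z**2) + 0) = -4 + (2*z**2 + 0) = -4 + 2*z**2)
K = -16 (K = (-4 + 2*1**2)*6 - 4 = (-4 + 2*1)*6 - 4 = (-4 + 2)*6 - 4 = -2*6 - 4 = -12 - 4 = -16)
(K*A(-2))*27 = -16*(-2)**2*27 = -16*4*27 = -64*27 = -1728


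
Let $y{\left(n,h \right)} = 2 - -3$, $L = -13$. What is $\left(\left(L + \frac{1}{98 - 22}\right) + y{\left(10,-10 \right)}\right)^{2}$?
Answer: $\frac{368449}{5776} \approx 63.79$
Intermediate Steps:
$y{\left(n,h \right)} = 5$ ($y{\left(n,h \right)} = 2 + 3 = 5$)
$\left(\left(L + \frac{1}{98 - 22}\right) + y{\left(10,-10 \right)}\right)^{2} = \left(\left(-13 + \frac{1}{98 - 22}\right) + 5\right)^{2} = \left(\left(-13 + \frac{1}{76}\right) + 5\right)^{2} = \left(- \frac{987}{76} + 5\right)^{2} = \left(- \frac{607}{76}\right)^{2} = \frac{368449}{5776}$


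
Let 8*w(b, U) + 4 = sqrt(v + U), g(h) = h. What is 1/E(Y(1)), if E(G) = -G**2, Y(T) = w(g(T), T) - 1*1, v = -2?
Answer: -64/(12 - I)**2 ≈ -0.43529 - 0.073056*I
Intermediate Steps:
w(b, U) = -1/2 + sqrt(-2 + U)/8
Y(T) = -3/2 + sqrt(-2 + T)/8 (Y(T) = (-1/2 + sqrt(-2 + T)/8) - 1*1 = (-1/2 + sqrt(-2 + T)/8) - 1 = -3/2 + sqrt(-2 + T)/8)
1/E(Y(1)) = 1/(-(-3/2 + sqrt(-2 + 1)/8)**2) = 1/(-(-3/2 + sqrt(-1)/8)**2) = 1/(-(-3/2 + I/8)**2) = -1/(-3/2 + I/8)**2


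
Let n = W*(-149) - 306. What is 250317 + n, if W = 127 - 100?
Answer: 245988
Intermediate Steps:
W = 27
n = -4329 (n = 27*(-149) - 306 = -4023 - 306 = -4329)
250317 + n = 250317 - 4329 = 245988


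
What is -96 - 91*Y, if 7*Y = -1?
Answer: -83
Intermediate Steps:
Y = -⅐ (Y = (⅐)*(-1) = -⅐ ≈ -0.14286)
-96 - 91*Y = -96 - 91*(-⅐) = -96 + 13 = -83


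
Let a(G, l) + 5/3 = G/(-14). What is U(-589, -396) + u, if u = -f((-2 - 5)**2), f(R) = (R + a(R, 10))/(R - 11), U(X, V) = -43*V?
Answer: 3882121/228 ≈ 17027.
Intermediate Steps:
a(G, l) = -5/3 - G/14 (a(G, l) = -5/3 + G/(-14) = -5/3 + G*(-1/14) = -5/3 - G/14)
f(R) = (-5/3 + 13*R/14)/(-11 + R) (f(R) = (R + (-5/3 - R/14))/(R - 11) = (-5/3 + 13*R/14)/(-11 + R))
u = -263/228 (u = -(-70 + 39*(-2 - 5)**2)/(42*(-11 + (-2 - 5)**2)) = -(-70 + 39*(-7)**2)/(42*(-11 + (-7)**2)) = -(-70 + 39*49)/(42*(-11 + 49)) = -(-70 + 1911)/(42*38) = -1841/(42*38) = -1*263/228 = -263/228 ≈ -1.1535)
U(-589, -396) + u = -43*(-396) - 263/228 = 17028 - 263/228 = 3882121/228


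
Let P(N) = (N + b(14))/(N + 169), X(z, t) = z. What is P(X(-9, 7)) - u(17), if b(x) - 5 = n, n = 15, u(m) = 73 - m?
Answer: -8949/160 ≈ -55.931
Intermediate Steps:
b(x) = 20 (b(x) = 5 + 15 = 20)
P(N) = (20 + N)/(169 + N) (P(N) = (N + 20)/(N + 169) = (20 + N)/(169 + N))
P(X(-9, 7)) - u(17) = (20 - 9)/(169 - 9) - (73 - 1*17) = 11/160 - (73 - 17) = (1/160)*11 - 1*56 = 11/160 - 56 = -8949/160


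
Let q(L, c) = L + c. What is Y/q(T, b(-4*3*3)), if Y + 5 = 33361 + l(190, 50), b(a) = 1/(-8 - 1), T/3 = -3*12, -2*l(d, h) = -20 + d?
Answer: -42777/139 ≈ -307.75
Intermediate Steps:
l(d, h) = 10 - d/2 (l(d, h) = -(-20 + d)/2 = 10 - d/2)
T = -108 (T = 3*(-3*12) = 3*(-36) = -108)
b(a) = -⅑ (b(a) = 1/(-9) = -⅑)
Y = 33271 (Y = -5 + (33361 + (10 - ½*190)) = -5 + (33361 + (10 - 95)) = -5 + (33361 - 85) = -5 + 33276 = 33271)
Y/q(T, b(-4*3*3)) = 33271/(-108 - ⅑) = 33271/(-973/9) = 33271*(-9/973) = -42777/139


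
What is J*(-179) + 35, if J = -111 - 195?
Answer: 54809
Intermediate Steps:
J = -306
J*(-179) + 35 = -306*(-179) + 35 = 54774 + 35 = 54809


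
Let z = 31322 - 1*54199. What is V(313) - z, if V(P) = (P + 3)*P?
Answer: 121785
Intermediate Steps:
V(P) = P*(3 + P) (V(P) = (3 + P)*P = P*(3 + P))
z = -22877 (z = 31322 - 54199 = -22877)
V(313) - z = 313*(3 + 313) - 1*(-22877) = 313*316 + 22877 = 98908 + 22877 = 121785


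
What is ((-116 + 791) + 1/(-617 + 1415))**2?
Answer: 290144899801/636804 ≈ 4.5563e+5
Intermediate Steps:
((-116 + 791) + 1/(-617 + 1415))**2 = (675 + 1/798)**2 = (538651/798)**2 = 290144899801/636804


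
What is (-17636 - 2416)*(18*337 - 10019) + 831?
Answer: 79266387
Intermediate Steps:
(-17636 - 2416)*(18*337 - 10019) + 831 = -20052*(6066 - 10019) + 831 = -20052*(-3953) + 831 = 79265556 + 831 = 79266387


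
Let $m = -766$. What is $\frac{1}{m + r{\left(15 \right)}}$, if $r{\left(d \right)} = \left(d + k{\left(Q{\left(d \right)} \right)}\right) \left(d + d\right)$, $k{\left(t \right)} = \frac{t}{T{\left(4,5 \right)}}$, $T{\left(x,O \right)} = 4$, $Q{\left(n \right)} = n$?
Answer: $- \frac{2}{407} \approx -0.004914$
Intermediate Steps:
$k{\left(t \right)} = \frac{t}{4}$
$r{\left(d \right)} = \frac{5 d^{2}}{2}$ ($r{\left(d \right)} = \left(d + \frac{d}{4}\right) \left(d + d\right) = \frac{5 d}{4} \cdot 2 d = \frac{5 d^{2}}{2}$)
$\frac{1}{m + r{\left(15 \right)}} = \frac{1}{-766 + \frac{5 \cdot 15^{2}}{2}} = \frac{1}{-766 + \frac{5}{2} \cdot 225} = \frac{1}{-766 + \frac{1125}{2}} = \frac{1}{- \frac{407}{2}} = - \frac{2}{407}$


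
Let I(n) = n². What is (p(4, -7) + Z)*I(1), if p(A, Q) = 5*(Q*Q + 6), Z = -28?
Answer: 247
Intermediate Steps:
p(A, Q) = 30 + 5*Q² (p(A, Q) = 5*(Q² + 6) = 5*(6 + Q²) = 30 + 5*Q²)
(p(4, -7) + Z)*I(1) = ((30 + 5*(-7)²) - 28)*1² = ((30 + 5*49) - 28)*1 = ((30 + 245) - 28)*1 = (275 - 28)*1 = 247*1 = 247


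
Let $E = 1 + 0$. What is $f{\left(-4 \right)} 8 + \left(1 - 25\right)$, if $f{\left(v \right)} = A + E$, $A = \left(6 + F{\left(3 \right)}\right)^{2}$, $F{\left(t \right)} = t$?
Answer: $632$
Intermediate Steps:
$A = 81$ ($A = \left(6 + 3\right)^{2} = 9^{2} = 81$)
$E = 1$
$f{\left(v \right)} = 82$ ($f{\left(v \right)} = 81 + 1 = 82$)
$f{\left(-4 \right)} 8 + \left(1 - 25\right) = 82 \cdot 8 + \left(1 - 25\right) = 656 + \left(1 - 25\right) = 656 - 24 = 632$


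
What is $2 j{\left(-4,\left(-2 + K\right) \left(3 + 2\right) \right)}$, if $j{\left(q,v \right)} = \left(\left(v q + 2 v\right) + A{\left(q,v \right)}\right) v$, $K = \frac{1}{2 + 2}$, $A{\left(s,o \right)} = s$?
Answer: $- \frac{945}{4} \approx -236.25$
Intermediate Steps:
$K = \frac{1}{4} \approx 0.25$
$j{\left(q,v \right)} = v \left(q + 2 v + q v\right)$ ($j{\left(q,v \right)} = \left(\left(v q + 2 v\right) + q\right) v = \left(\left(q v + 2 v\right) + q\right) v = \left(\left(2 v + q v\right) + q\right) v = \left(q + 2 v + q v\right) v = v \left(q + 2 v + q v\right)$)
$2 j{\left(-4,\left(-2 + K\right) \left(3 + 2\right) \right)} = 2 \left(-2 + \frac{1}{4}\right) \left(3 + 2\right) \left(-4 + 2 \left(-2 + \frac{1}{4}\right) \left(3 + 2\right) - 4 \left(-2 + \frac{1}{4}\right) \left(3 + 2\right)\right) = 2 \left(- \frac{7}{4}\right) 5 \left(-4 + 2 \left(\left(- \frac{7}{4}\right) 5\right) - 4 \left(\left(- \frac{7}{4}\right) 5\right)\right) = 2 \left(- \frac{35 \left(-4 + 2 \left(- \frac{35}{4}\right) - -35\right)}{4}\right) = 2 \left(- \frac{35 \left(-4 - \frac{35}{2} + 35\right)}{4}\right) = 2 \left(\left(- \frac{35}{4}\right) \frac{27}{2}\right) = 2 \left(- \frac{945}{8}\right) = - \frac{945}{4}$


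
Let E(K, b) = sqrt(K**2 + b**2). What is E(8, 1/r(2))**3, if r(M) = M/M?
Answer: 65*sqrt(65) ≈ 524.05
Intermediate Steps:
r(M) = 1
E(8, 1/r(2))**3 = (sqrt(8**2 + (1/1)**2))**3 = (sqrt(64 + 1**2))**3 = (sqrt(64 + 1))**3 = (sqrt(65))**3 = 65*sqrt(65)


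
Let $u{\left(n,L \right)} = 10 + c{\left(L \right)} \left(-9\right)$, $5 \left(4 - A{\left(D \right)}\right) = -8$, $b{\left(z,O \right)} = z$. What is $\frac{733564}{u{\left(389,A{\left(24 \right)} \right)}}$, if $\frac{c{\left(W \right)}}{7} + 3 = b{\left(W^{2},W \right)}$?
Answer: $- \frac{18339100}{44417} \approx -412.88$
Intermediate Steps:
$A{\left(D \right)} = \frac{28}{5}$ ($A{\left(D \right)} = 4 - - \frac{8}{5} = 4 + \frac{8}{5} = \frac{28}{5}$)
$c{\left(W \right)} = -21 + 7 W^{2}$
$u{\left(n,L \right)} = 199 - 63 L^{2}$ ($u{\left(n,L \right)} = 10 + \left(-21 + 7 L^{2}\right) \left(-9\right) = 10 - \left(-189 + 63 L^{2}\right) = 199 - 63 L^{2}$)
$\frac{733564}{u{\left(389,A{\left(24 \right)} \right)}} = \frac{733564}{199 - 63 \left(\frac{28}{5}\right)^{2}} = \frac{733564}{199 - \frac{49392}{25}} = \frac{733564}{- \frac{44417}{25}} = 733564 \left(- \frac{25}{44417}\right) = - \frac{18339100}{44417}$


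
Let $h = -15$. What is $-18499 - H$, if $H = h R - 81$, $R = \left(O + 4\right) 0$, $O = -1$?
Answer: $-18418$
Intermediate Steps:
$R = 0$ ($R = \left(-1 + 4\right) 0 = 3 \cdot 0 = 0$)
$H = -81$ ($H = \left(-15\right) 0 - 81 = 0 - 81 = -81$)
$-18499 - H = -18499 - -81 = -18499 + 81 = -18418$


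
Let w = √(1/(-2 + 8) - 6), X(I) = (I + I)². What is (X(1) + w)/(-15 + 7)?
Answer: -½ - I*√210/48 ≈ -0.5 - 0.3019*I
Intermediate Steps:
X(I) = 4*I² (X(I) = (2*I)² = 4*I²)
w = I*√210/6 (w = √(1/6 - 6) = √(⅙ - 6) = √(-35/6) = I*√210/6 ≈ 2.4152*I)
(X(1) + w)/(-15 + 7) = (4*1² + I*√210/6)/(-15 + 7) = (4*1 + I*√210/6)/(-8) = (4 + I*√210/6)*(-⅛) = -½ - I*√210/48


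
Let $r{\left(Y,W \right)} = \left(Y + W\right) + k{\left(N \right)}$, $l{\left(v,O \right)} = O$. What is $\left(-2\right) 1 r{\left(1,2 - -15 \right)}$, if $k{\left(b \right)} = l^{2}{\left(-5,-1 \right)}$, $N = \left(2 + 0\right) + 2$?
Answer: $-38$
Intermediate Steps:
$N = 4$ ($N = 2 + 2 = 4$)
$k{\left(b \right)} = 1$ ($k{\left(b \right)} = \left(-1\right)^{2} = 1$)
$r{\left(Y,W \right)} = 1 + W + Y$ ($r{\left(Y,W \right)} = \left(Y + W\right) + 1 = \left(W + Y\right) + 1 = 1 + W + Y$)
$\left(-2\right) 1 r{\left(1,2 - -15 \right)} = \left(-2\right) 1 \left(1 + \left(2 - -15\right) + 1\right) = - 2 \left(1 + \left(2 + 15\right) + 1\right) = - 2 \left(1 + 17 + 1\right) = \left(-2\right) 19 = -38$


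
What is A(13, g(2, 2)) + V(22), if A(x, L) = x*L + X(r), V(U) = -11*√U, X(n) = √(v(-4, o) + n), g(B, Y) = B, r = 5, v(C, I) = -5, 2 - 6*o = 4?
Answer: 26 - 11*√22 ≈ -25.595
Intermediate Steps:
o = -⅓ (o = ⅓ - ⅙*4 = ⅓ - ⅔ = -⅓ ≈ -0.33333)
X(n) = √(-5 + n)
A(x, L) = L*x (A(x, L) = x*L + √(-5 + 5) = L*x + √0 = L*x + 0 = L*x)
A(13, g(2, 2)) + V(22) = 2*13 - 11*√22 = 26 - 11*√22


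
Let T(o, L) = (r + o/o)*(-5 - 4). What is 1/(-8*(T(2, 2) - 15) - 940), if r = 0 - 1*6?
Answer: -1/1180 ≈ -0.00084746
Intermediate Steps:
r = -6 (r = 0 - 6 = -6)
T(o, L) = 45 (T(o, L) = (-6 + o/o)*(-5 - 4) = (-6 + 1)*(-9) = -5*(-9) = 45)
1/(-8*(T(2, 2) - 15) - 940) = 1/(-8*(45 - 15) - 940) = 1/(-8*30 - 940) = 1/(-240 - 940) = 1/(-1180) = -1/1180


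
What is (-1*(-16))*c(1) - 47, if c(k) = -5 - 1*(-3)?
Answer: -79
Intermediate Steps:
c(k) = -2 (c(k) = -5 + 3 = -2)
(-1*(-16))*c(1) - 47 = -1*(-16)*(-2) - 47 = 16*(-2) - 47 = -32 - 47 = -79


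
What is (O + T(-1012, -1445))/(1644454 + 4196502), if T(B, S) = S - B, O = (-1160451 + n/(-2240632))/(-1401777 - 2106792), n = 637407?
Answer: -377932360128425/5102017938599933472 ≈ -7.4075e-5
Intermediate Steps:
O = 288904920271/873490219512 (O = (-1160451 + 637407/(-2240632))/(-1401777 - 2106792) = (-1160451 + 637407*(-1/2240632))/(-3508569) = (-1160451 - 637407/2240632)*(-1/3508569) = -2600144282439/2240632*(-1/3508569) = 288904920271/873490219512 ≈ 0.33075)
(O + T(-1012, -1445))/(1644454 + 4196502) = (288904920271/873490219512 + (-1445 - 1*(-1012)))/(1644454 + 4196502) = (288904920271/873490219512 + (-1445 + 1012))/5840956 = (288904920271/873490219512 - 433)*(1/5840956) = -377932360128425/873490219512*1/5840956 = -377932360128425/5102017938599933472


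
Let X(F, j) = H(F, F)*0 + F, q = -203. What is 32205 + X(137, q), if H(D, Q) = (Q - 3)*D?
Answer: 32342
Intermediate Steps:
H(D, Q) = D*(-3 + Q) (H(D, Q) = (-3 + Q)*D = D*(-3 + Q))
X(F, j) = F (X(F, j) = (F*(-3 + F))*0 + F = 0 + F = F)
32205 + X(137, q) = 32205 + 137 = 32342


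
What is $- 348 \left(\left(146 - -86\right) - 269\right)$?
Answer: $12876$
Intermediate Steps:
$- 348 \left(\left(146 - -86\right) - 269\right) = - 348 \left(\left(146 + 86\right) - 269\right) = - 348 \left(232 - 269\right) = \left(-348\right) \left(-37\right) = 12876$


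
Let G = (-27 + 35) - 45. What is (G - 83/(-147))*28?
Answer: -21424/21 ≈ -1020.2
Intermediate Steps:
G = -37 (G = 8 - 45 = -37)
(G - 83/(-147))*28 = (-37 - 83/(-147))*28 = (-37 - 83*(-1/147))*28 = (-37 + 83/147)*28 = -5356/147*28 = -21424/21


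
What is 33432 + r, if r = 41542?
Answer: 74974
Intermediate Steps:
33432 + r = 33432 + 41542 = 74974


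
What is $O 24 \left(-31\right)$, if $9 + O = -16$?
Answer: $18600$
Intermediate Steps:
$O = -25$ ($O = -9 - 16 = -25$)
$O 24 \left(-31\right) = \left(-25\right) 24 \left(-31\right) = \left(-600\right) \left(-31\right) = 18600$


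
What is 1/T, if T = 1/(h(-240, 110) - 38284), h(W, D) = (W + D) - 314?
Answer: -38728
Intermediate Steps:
h(W, D) = -314 + D + W (h(W, D) = (D + W) - 314 = -314 + D + W)
T = -1/38728 (T = 1/((-314 + 110 - 240) - 38284) = 1/(-444 - 38284) = 1/(-38728) = -1/38728 ≈ -2.5821e-5)
1/T = 1/(-1/38728) = -38728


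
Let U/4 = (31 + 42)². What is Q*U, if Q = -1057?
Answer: -22531012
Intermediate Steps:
U = 21316 (U = 4*(31 + 42)² = 4*73² = 4*5329 = 21316)
Q*U = -1057*21316 = -22531012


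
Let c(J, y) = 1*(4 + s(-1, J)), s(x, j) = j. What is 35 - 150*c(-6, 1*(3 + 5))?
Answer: 335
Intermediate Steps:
c(J, y) = 4 + J (c(J, y) = 1*(4 + J) = 4 + J)
35 - 150*c(-6, 1*(3 + 5)) = 35 - 150*(4 - 6) = 35 - 150*(-2) = 35 + 300 = 335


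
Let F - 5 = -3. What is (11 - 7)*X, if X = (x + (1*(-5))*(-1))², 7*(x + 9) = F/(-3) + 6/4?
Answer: 26569/441 ≈ 60.247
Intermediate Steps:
F = 2 (F = 5 - 3 = 2)
x = -373/42 (x = -9 + (2/(-3) + 6/4)/7 = -9 + (2*(-⅓) + 6*(¼))/7 = -9 + (-⅔ + 3/2)/7 = -9 + (⅐)*(⅚) = -9 + 5/42 = -373/42 ≈ -8.8810)
X = 26569/1764 (X = (-373/42 + (1*(-5))*(-1))² = (-373/42 - 5*(-1))² = (-373/42 + 5)² = (-163/42)² = 26569/1764 ≈ 15.062)
(11 - 7)*X = (11 - 7)*(26569/1764) = 4*(26569/1764) = 26569/441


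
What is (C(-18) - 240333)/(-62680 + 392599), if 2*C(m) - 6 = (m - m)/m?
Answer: -80110/109973 ≈ -0.72845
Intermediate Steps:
C(m) = 3 (C(m) = 3 + ((m - m)/m)/2 = 3 + (0/m)/2 = 3 + (1/2)*0 = 3 + 0 = 3)
(C(-18) - 240333)/(-62680 + 392599) = (3 - 240333)/(-62680 + 392599) = -240330/329919 = -240330*1/329919 = -80110/109973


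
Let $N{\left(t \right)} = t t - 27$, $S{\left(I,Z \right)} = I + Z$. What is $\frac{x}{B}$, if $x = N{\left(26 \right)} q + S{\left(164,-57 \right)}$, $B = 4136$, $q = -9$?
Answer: $- \frac{61}{44} \approx -1.3864$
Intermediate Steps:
$N{\left(t \right)} = -27 + t^{2}$ ($N{\left(t \right)} = t^{2} - 27 = -27 + t^{2}$)
$x = -5734$ ($x = \left(-27 + 26^{2}\right) \left(-9\right) + \left(164 - 57\right) = \left(-27 + 676\right) \left(-9\right) + 107 = 649 \left(-9\right) + 107 = -5841 + 107 = -5734$)
$\frac{x}{B} = - \frac{5734}{4136} = \left(-5734\right) \frac{1}{4136} = - \frac{61}{44}$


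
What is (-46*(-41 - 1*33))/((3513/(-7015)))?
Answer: -23879060/3513 ≈ -6797.3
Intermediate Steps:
(-46*(-41 - 1*33))/((3513/(-7015))) = (-46*(-41 - 33))/((3513*(-1/7015))) = (-46*(-74))/(-3513/7015) = 3404*(-7015/3513) = -23879060/3513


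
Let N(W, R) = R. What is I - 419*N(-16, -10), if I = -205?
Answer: 3985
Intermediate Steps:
I - 419*N(-16, -10) = -205 - 419*(-10) = -205 + 4190 = 3985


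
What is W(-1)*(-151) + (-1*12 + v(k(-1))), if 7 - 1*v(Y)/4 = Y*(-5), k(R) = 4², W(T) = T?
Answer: 487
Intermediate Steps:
k(R) = 16
v(Y) = 28 + 20*Y (v(Y) = 28 - 4*Y*(-5) = 28 - (-20)*Y = 28 + 20*Y)
W(-1)*(-151) + (-1*12 + v(k(-1))) = -1*(-151) + (-1*12 + (28 + 20*16)) = 151 + (-12 + (28 + 320)) = 151 + (-12 + 348) = 151 + 336 = 487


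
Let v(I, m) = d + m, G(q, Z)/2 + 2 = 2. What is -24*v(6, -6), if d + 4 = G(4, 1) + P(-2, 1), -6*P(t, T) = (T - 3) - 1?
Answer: 228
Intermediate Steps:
P(t, T) = ⅔ - T/6 (P(t, T) = -((T - 3) - 1)/6 = -((-3 + T) - 1)/6 = -(-4 + T)/6 = ⅔ - T/6)
G(q, Z) = 0 (G(q, Z) = -4 + 2*2 = -4 + 4 = 0)
d = -7/2 (d = -4 + (0 + (⅔ - ⅙*1)) = -4 + (0 + (⅔ - ⅙)) = -4 + (0 + ½) = -4 + ½ = -7/2 ≈ -3.5000)
v(I, m) = -7/2 + m
-24*v(6, -6) = -24*(-7/2 - 6) = -24*(-19/2) = 228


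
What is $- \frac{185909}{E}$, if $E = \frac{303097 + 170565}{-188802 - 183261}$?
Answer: $\frac{3007385229}{20594} \approx 1.4603 \cdot 10^{5}$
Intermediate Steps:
$E = - \frac{473662}{372063}$ ($E = \frac{473662}{-372063} = 473662 \left(- \frac{1}{372063}\right) = - \frac{473662}{372063} \approx -1.2731$)
$- \frac{185909}{E} = - \frac{185909}{- \frac{473662}{372063}} = \left(-185909\right) \left(- \frac{372063}{473662}\right) = \frac{3007385229}{20594}$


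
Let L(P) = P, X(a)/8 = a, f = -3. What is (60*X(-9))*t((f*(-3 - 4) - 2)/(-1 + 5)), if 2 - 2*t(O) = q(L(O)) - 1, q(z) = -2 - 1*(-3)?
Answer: -4320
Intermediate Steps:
X(a) = 8*a
q(z) = 1 (q(z) = -2 + 3 = 1)
t(O) = 1 (t(O) = 1 - (1 - 1)/2 = 1 - ½*0 = 1 + 0 = 1)
(60*X(-9))*t((f*(-3 - 4) - 2)/(-1 + 5)) = (60*(8*(-9)))*1 = (60*(-72))*1 = -4320*1 = -4320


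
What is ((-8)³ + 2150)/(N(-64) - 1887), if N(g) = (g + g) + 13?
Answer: -9/11 ≈ -0.81818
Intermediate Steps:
N(g) = 13 + 2*g (N(g) = 2*g + 13 = 13 + 2*g)
((-8)³ + 2150)/(N(-64) - 1887) = ((-8)³ + 2150)/((13 + 2*(-64)) - 1887) = (-512 + 2150)/((13 - 128) - 1887) = 1638/(-115 - 1887) = 1638/(-2002) = 1638*(-1/2002) = -9/11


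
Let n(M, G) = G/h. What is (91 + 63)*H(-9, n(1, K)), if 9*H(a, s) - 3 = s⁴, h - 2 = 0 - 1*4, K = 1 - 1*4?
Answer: 3311/24 ≈ 137.96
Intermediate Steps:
K = -3 (K = 1 - 4 = -3)
h = -2 (h = 2 + (0 - 1*4) = 2 + (0 - 4) = 2 - 4 = -2)
n(M, G) = -G/2 (n(M, G) = G/(-2) = G*(-½) = -G/2)
H(a, s) = ⅓ + s⁴/9
(91 + 63)*H(-9, n(1, K)) = (91 + 63)*(⅓ + (-½*(-3))⁴/9) = 154*(⅓ + (3/2)⁴/9) = 154*(⅓ + (⅑)*(81/16)) = 154*(⅓ + 9/16) = 154*(43/48) = 3311/24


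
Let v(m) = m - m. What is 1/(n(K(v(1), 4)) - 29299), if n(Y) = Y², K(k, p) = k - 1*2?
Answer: -1/29295 ≈ -3.4136e-5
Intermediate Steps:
v(m) = 0
K(k, p) = -2 + k (K(k, p) = k - 2 = -2 + k)
1/(n(K(v(1), 4)) - 29299) = 1/((-2 + 0)² - 29299) = 1/((-2)² - 29299) = 1/(4 - 29299) = 1/(-29295) = -1/29295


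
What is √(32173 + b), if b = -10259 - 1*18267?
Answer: √3647 ≈ 60.390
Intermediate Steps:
b = -28526 (b = -10259 - 18267 = -28526)
√(32173 + b) = √(32173 - 28526) = √3647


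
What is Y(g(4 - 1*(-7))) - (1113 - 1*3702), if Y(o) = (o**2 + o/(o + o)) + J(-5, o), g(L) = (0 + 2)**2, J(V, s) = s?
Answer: 5219/2 ≈ 2609.5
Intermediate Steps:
g(L) = 4 (g(L) = 2**2 = 4)
Y(o) = 1/2 + o + o**2 (Y(o) = (o**2 + o/(o + o)) + o = (o**2 + o/((2*o))) + o = (o**2 + (1/(2*o))*o) + o = (o**2 + 1/2) + o = (1/2 + o**2) + o = 1/2 + o + o**2)
Y(g(4 - 1*(-7))) - (1113 - 1*3702) = (1/2 + 4 + 4**2) - (1113 - 1*3702) = (1/2 + 4 + 16) - (1113 - 3702) = 41/2 - 1*(-2589) = 41/2 + 2589 = 5219/2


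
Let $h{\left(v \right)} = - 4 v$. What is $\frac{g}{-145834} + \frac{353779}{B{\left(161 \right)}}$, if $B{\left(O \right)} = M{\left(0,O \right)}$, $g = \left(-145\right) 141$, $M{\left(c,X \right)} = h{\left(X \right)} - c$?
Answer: $- \frac{25789920053}{46958548} \approx -549.21$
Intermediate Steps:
$M{\left(c,X \right)} = - c - 4 X$ ($M{\left(c,X \right)} = - 4 X - c = - c - 4 X$)
$g = -20445$
$B{\left(O \right)} = - 4 O$ ($B{\left(O \right)} = \left(-1\right) 0 - 4 O = 0 - 4 O = - 4 O$)
$\frac{g}{-145834} + \frac{353779}{B{\left(161 \right)}} = - \frac{20445}{-145834} + \frac{353779}{\left(-4\right) 161} = \left(-20445\right) \left(- \frac{1}{145834}\right) + \frac{353779}{-644} = \frac{20445}{145834} + 353779 \left(- \frac{1}{644}\right) = \frac{20445}{145834} - \frac{353779}{644} = - \frac{25789920053}{46958548}$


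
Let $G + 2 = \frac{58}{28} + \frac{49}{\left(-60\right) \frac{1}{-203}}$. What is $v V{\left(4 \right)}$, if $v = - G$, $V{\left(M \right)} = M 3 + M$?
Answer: $- \frac{278636}{105} \approx -2653.7$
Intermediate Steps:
$V{\left(M \right)} = 4 M$ ($V{\left(M \right)} = 3 M + M = 4 M$)
$G = \frac{69659}{420}$ ($G = -2 + \left(\frac{58}{28} + \frac{49}{\left(-60\right) \frac{1}{-203}}\right) = -2 + \left(58 \cdot \frac{1}{28} + \frac{49}{\left(-60\right) \left(- \frac{1}{203}\right)}\right) = -2 + \left(\frac{29}{14} + \frac{49}{\frac{60}{203}}\right) = -2 + \left(\frac{29}{14} + 49 \cdot \frac{203}{60}\right) = -2 + \left(\frac{29}{14} + \frac{9947}{60}\right) = -2 + \frac{70499}{420} = \frac{69659}{420} \approx 165.85$)
$v = - \frac{69659}{420}$ ($v = \left(-1\right) \frac{69659}{420} = - \frac{69659}{420} \approx -165.85$)
$v V{\left(4 \right)} = - \frac{69659 \cdot 4 \cdot 4}{420} = \left(- \frac{69659}{420}\right) 16 = - \frac{278636}{105}$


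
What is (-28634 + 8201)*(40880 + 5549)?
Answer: -948683757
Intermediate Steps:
(-28634 + 8201)*(40880 + 5549) = -20433*46429 = -948683757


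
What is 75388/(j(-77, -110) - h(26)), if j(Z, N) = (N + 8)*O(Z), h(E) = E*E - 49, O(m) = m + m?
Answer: 75388/15081 ≈ 4.9989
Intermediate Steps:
O(m) = 2*m
h(E) = -49 + E**2 (h(E) = E**2 - 49 = -49 + E**2)
j(Z, N) = 2*Z*(8 + N) (j(Z, N) = (N + 8)*(2*Z) = (8 + N)*(2*Z) = 2*Z*(8 + N))
75388/(j(-77, -110) - h(26)) = 75388/(2*(-77)*(8 - 110) - (-49 + 26**2)) = 75388/(2*(-77)*(-102) - (-49 + 676)) = 75388/(15708 - 1*627) = 75388/(15708 - 627) = 75388/15081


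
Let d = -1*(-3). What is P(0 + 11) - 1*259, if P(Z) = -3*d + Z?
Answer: -257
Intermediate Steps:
d = 3
P(Z) = -9 + Z (P(Z) = -3*3 + Z = -9 + Z)
P(0 + 11) - 1*259 = (-9 + (0 + 11)) - 1*259 = (-9 + 11) - 259 = 2 - 259 = -257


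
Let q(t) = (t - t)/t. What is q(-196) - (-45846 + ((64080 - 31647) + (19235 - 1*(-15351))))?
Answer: -21173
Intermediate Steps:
q(t) = 0 (q(t) = 0/t = 0)
q(-196) - (-45846 + ((64080 - 31647) + (19235 - 1*(-15351)))) = 0 - (-45846 + ((64080 - 31647) + (19235 - 1*(-15351)))) = 0 - (-45846 + (32433 + (19235 + 15351))) = 0 - (-45846 + (32433 + 34586)) = 0 - (-45846 + 67019) = 0 - 1*21173 = 0 - 21173 = -21173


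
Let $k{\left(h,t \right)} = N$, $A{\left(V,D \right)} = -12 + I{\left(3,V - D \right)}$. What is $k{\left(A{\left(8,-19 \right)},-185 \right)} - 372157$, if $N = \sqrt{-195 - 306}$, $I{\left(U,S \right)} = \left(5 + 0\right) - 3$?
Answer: $-372157 + i \sqrt{501} \approx -3.7216 \cdot 10^{5} + 22.383 i$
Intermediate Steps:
$I{\left(U,S \right)} = 2$ ($I{\left(U,S \right)} = 5 - 3 = 2$)
$A{\left(V,D \right)} = -10$ ($A{\left(V,D \right)} = -12 + 2 = -10$)
$N = i \sqrt{501}$ ($N = \sqrt{-501} = i \sqrt{501} \approx 22.383 i$)
$k{\left(h,t \right)} = i \sqrt{501}$
$k{\left(A{\left(8,-19 \right)},-185 \right)} - 372157 = i \sqrt{501} - 372157 = -372157 + i \sqrt{501}$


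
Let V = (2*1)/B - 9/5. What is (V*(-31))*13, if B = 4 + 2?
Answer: 8866/15 ≈ 591.07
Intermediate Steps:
B = 6
V = -22/15 (V = (2*1)/6 - 9/5 = 2*(⅙) - 9*⅕ = ⅓ - 9/5 = -22/15 ≈ -1.4667)
(V*(-31))*13 = -22/15*(-31)*13 = (682/15)*13 = 8866/15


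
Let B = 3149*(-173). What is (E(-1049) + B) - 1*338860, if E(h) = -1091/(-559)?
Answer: -493951992/559 ≈ -8.8364e+5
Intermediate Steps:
E(h) = 1091/559 (E(h) = -1091*(-1/559) = 1091/559)
B = -544777
(E(-1049) + B) - 1*338860 = (1091/559 - 544777) - 1*338860 = -304529252/559 - 338860 = -493951992/559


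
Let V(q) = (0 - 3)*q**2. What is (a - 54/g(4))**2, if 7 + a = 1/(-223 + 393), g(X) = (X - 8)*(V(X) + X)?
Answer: 2982361321/55950400 ≈ 53.304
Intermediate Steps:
V(q) = -3*q**2
g(X) = (-8 + X)*(X - 3*X**2) (g(X) = (X - 8)*(-3*X**2 + X) = (-8 + X)*(X - 3*X**2))
a = -1189/170 (a = -7 + 1/(-223 + 393) = -7 + 1/170 = -1189/170 ≈ -6.9941)
(a - 54/g(4))**2 = (-1189/170 - 54*1/(4*(-8 - 3*4**2 + 25*4)))**2 = (-1189/170 - 54*1/(4*(-8 - 3*16 + 100)))**2 = (-1189/170 - 54*1/(4*(-8 - 48 + 100)))**2 = (-1189/170 - 54/(4*44))**2 = (-1189/170 - 54/176)**2 = (-1189/170 - 54*1/176)**2 = (-1189/170 - 27/88)**2 = (-54611/7480)**2 = 2982361321/55950400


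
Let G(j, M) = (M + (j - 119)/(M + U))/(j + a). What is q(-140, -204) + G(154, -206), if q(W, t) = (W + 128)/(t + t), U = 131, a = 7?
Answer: -102883/82110 ≈ -1.2530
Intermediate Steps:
q(W, t) = (128 + W)/(2*t) (q(W, t) = (128 + W)/((2*t)) = (128 + W)*(1/(2*t)) = (128 + W)/(2*t))
G(j, M) = (M + (-119 + j)/(131 + M))/(7 + j) (G(j, M) = (M + (j - 119)/(M + 131))/(j + 7) = (M + (-119 + j)/(131 + M))/(7 + j))
q(-140, -204) + G(154, -206) = (1/2)*(128 - 140)/(-204) + (-119 + 154 + (-206)**2 + 131*(-206))/(917 + 7*(-206) + 131*154 - 206*154) = (1/2)*(-1/204)*(-12) + (-119 + 154 + 42436 - 26986)/(917 - 1442 + 20174 - 31724) = 1/34 + 15485/(-12075) = 1/34 - 1/12075*15485 = 1/34 - 3097/2415 = -102883/82110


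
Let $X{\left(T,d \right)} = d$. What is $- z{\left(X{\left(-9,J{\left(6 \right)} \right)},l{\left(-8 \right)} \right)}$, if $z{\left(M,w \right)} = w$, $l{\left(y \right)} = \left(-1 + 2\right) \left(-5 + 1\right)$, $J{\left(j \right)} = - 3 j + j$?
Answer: $4$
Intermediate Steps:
$J{\left(j \right)} = - 2 j$
$l{\left(y \right)} = -4$ ($l{\left(y \right)} = 1 \left(-4\right) = -4$)
$- z{\left(X{\left(-9,J{\left(6 \right)} \right)},l{\left(-8 \right)} \right)} = \left(-1\right) \left(-4\right) = 4$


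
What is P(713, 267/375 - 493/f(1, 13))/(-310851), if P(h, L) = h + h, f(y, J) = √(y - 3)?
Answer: -1426/310851 ≈ -0.0045874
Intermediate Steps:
f(y, J) = √(-3 + y)
P(h, L) = 2*h
P(713, 267/375 - 493/f(1, 13))/(-310851) = (2*713)/(-310851) = 1426*(-1/310851) = -1426/310851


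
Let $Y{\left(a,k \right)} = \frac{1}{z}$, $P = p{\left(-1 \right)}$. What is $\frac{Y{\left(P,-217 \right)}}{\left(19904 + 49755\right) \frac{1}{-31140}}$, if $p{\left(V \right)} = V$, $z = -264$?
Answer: $\frac{2595}{1532498} \approx 0.0016933$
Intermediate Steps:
$P = -1$
$Y{\left(a,k \right)} = - \frac{1}{264}$ ($Y{\left(a,k \right)} = \frac{1}{-264} = - \frac{1}{264}$)
$\frac{Y{\left(P,-217 \right)}}{\left(19904 + 49755\right) \frac{1}{-31140}} = - \frac{1}{264 \frac{19904 + 49755}{-31140}} = - \frac{1}{264 \cdot 69659 \left(- \frac{1}{31140}\right)} = - \frac{1}{264 \left(- \frac{69659}{31140}\right)} = \left(- \frac{1}{264}\right) \left(- \frac{31140}{69659}\right) = \frac{2595}{1532498}$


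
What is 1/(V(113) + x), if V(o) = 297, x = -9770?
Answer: -1/9473 ≈ -0.00010556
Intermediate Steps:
1/(V(113) + x) = 1/(297 - 9770) = 1/(-9473) = -1/9473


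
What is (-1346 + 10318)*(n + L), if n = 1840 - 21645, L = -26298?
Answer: -413636116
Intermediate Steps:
n = -19805
(-1346 + 10318)*(n + L) = (-1346 + 10318)*(-19805 - 26298) = 8972*(-46103) = -413636116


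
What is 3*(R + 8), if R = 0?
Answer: 24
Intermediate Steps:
3*(R + 8) = 3*(0 + 8) = 3*8 = 24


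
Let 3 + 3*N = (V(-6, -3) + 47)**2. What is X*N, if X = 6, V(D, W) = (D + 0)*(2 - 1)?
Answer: 3356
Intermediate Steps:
V(D, W) = D (V(D, W) = D*1 = D)
N = 1678/3 (N = -1 + (-6 + 47)**2/3 = -1 + (1/3)*41**2 = -1 + (1/3)*1681 = -1 + 1681/3 = 1678/3 ≈ 559.33)
X*N = 6*(1678/3) = 3356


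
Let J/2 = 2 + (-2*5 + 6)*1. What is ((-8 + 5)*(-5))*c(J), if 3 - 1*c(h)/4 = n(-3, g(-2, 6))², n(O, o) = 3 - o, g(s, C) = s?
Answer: -1320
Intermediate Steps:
J = -4 (J = 2*(2 + (-2*5 + 6)*1) = 2*(2 + (-10 + 6)*1) = 2*(2 - 4*1) = 2*(2 - 4) = 2*(-2) = -4)
c(h) = -88 (c(h) = 12 - 4*(3 - 1*(-2))² = 12 - 4*(3 + 2)² = 12 - 4*5² = 12 - 4*25 = 12 - 100 = -88)
((-8 + 5)*(-5))*c(J) = ((-8 + 5)*(-5))*(-88) = -3*(-5)*(-88) = 15*(-88) = -1320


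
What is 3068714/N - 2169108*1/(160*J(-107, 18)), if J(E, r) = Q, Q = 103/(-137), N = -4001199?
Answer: 297244228945171/16484939880 ≈ 18031.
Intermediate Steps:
Q = -103/137 (Q = 103*(-1/137) = -103/137 ≈ -0.75182)
J(E, r) = -103/137
3068714/N - 2169108*1/(160*J(-107, 18)) = 3068714/(-4001199) - 2169108/(160*(-103/137)) = 3068714*(-1/4001199) - 2169108/(-16480/137) = -3068714/4001199 - 2169108*(-137/16480) = -3068714/4001199 + 74291949/4120 = 297244228945171/16484939880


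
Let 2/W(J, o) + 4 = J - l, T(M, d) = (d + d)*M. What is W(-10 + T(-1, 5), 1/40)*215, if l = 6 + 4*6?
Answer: -215/27 ≈ -7.9630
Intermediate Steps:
T(M, d) = 2*M*d (T(M, d) = (2*d)*M = 2*M*d)
l = 30 (l = 6 + 24 = 30)
W(J, o) = 2/(-34 + J) (W(J, o) = 2/(-4 + (J - 1*30)) = 2/(-4 + (J - 30)) = 2/(-4 + (-30 + J)) = 2/(-34 + J))
W(-10 + T(-1, 5), 1/40)*215 = (2/(-34 + (-10 + 2*(-1)*5)))*215 = (2/(-34 + (-10 - 10)))*215 = (2/(-34 - 20))*215 = (2/(-54))*215 = (2*(-1/54))*215 = -1/27*215 = -215/27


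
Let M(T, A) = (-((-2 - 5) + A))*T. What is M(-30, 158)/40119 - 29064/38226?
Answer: -55158602/85199383 ≈ -0.64741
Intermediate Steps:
M(T, A) = T*(7 - A) (M(T, A) = (-(-7 + A))*T = (7 - A)*T = T*(7 - A))
M(-30, 158)/40119 - 29064/38226 = -30*(7 - 1*158)/40119 - 29064/38226 = -30*(7 - 158)*(1/40119) - 29064*1/38226 = -30*(-151)*(1/40119) - 4844/6371 = 4530*(1/40119) - 4844/6371 = 1510/13373 - 4844/6371 = -55158602/85199383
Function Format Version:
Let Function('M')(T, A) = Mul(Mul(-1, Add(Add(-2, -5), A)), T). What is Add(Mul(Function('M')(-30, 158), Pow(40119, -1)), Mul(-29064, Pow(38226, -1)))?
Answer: Rational(-55158602, 85199383) ≈ -0.64741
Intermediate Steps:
Function('M')(T, A) = Mul(T, Add(7, Mul(-1, A))) (Function('M')(T, A) = Mul(Mul(-1, Add(-7, A)), T) = Mul(Add(7, Mul(-1, A)), T) = Mul(T, Add(7, Mul(-1, A))))
Add(Mul(Function('M')(-30, 158), Pow(40119, -1)), Mul(-29064, Pow(38226, -1))) = Add(Mul(Mul(-30, Add(7, Mul(-1, 158))), Pow(40119, -1)), Mul(-29064, Pow(38226, -1))) = Add(Mul(Mul(-30, Add(7, -158)), Rational(1, 40119)), Mul(-29064, Rational(1, 38226))) = Add(Mul(Mul(-30, -151), Rational(1, 40119)), Rational(-4844, 6371)) = Add(Mul(4530, Rational(1, 40119)), Rational(-4844, 6371)) = Add(Rational(1510, 13373), Rational(-4844, 6371)) = Rational(-55158602, 85199383)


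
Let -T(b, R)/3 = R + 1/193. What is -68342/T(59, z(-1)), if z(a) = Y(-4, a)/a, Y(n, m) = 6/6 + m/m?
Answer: -13190006/1155 ≈ -11420.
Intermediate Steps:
Y(n, m) = 2 (Y(n, m) = 6*(1/6) + 1 = 1 + 1 = 2)
z(a) = 2/a
T(b, R) = -3/193 - 3*R (T(b, R) = -3*(R + 1/193) = -3*(1/193 + R) = -3/193 - 3*R)
-68342/T(59, z(-1)) = -68342/(-3/193 - 6/(-1)) = -68342/(-3/193 - 6*(-1)) = -68342/(-3/193 - 3*(-2)) = -68342/(-3/193 + 6) = -68342/1155/193 = -68342*193/1155 = -13190006/1155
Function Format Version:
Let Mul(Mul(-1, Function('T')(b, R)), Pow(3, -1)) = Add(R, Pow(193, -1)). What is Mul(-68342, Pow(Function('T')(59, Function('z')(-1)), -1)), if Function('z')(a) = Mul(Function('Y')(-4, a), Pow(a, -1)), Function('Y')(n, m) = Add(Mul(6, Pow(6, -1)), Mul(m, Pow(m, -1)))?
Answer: Rational(-13190006, 1155) ≈ -11420.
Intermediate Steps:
Function('Y')(n, m) = 2 (Function('Y')(n, m) = Add(Mul(6, Rational(1, 6)), 1) = Add(1, 1) = 2)
Function('z')(a) = Mul(2, Pow(a, -1))
Function('T')(b, R) = Add(Rational(-3, 193), Mul(-3, R)) (Function('T')(b, R) = Mul(-3, Add(R, Pow(193, -1))) = Mul(-3, Add(R, Rational(1, 193))) = Mul(-3, Add(Rational(1, 193), R)) = Add(Rational(-3, 193), Mul(-3, R)))
Mul(-68342, Pow(Function('T')(59, Function('z')(-1)), -1)) = Mul(-68342, Pow(Add(Rational(-3, 193), Mul(-3, Mul(2, Pow(-1, -1)))), -1)) = Mul(-68342, Pow(Add(Rational(-3, 193), Mul(-3, Mul(2, -1))), -1)) = Mul(-68342, Pow(Add(Rational(-3, 193), Mul(-3, -2)), -1)) = Mul(-68342, Pow(Add(Rational(-3, 193), 6), -1)) = Mul(-68342, Pow(Rational(1155, 193), -1)) = Mul(-68342, Rational(193, 1155)) = Rational(-13190006, 1155)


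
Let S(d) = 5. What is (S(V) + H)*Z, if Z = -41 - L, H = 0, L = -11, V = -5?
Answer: -150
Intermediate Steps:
Z = -30 (Z = -41 - 1*(-11) = -41 + 11 = -30)
(S(V) + H)*Z = (5 + 0)*(-30) = 5*(-30) = -150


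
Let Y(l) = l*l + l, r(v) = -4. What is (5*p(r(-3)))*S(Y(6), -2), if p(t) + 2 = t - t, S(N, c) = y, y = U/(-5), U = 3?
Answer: 6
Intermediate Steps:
y = -3/5 (y = 3/(-5) = 3*(-1/5) = -3/5 ≈ -0.60000)
Y(l) = l + l**2 (Y(l) = l**2 + l = l + l**2)
S(N, c) = -3/5
p(t) = -2 (p(t) = -2 + (t - t) = -2 + 0 = -2)
(5*p(r(-3)))*S(Y(6), -2) = (5*(-2))*(-3/5) = -10*(-3/5) = 6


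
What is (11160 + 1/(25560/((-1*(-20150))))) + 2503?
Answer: 34924643/2556 ≈ 13664.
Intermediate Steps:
(11160 + 1/(25560/((-1*(-20150))))) + 2503 = (11160 + 1/(25560/20150)) + 2503 = (11160 + 1/(25560*(1/20150))) + 2503 = (11160 + 1/(2556/2015)) + 2503 = (11160 + 2015/2556) + 2503 = 28526975/2556 + 2503 = 34924643/2556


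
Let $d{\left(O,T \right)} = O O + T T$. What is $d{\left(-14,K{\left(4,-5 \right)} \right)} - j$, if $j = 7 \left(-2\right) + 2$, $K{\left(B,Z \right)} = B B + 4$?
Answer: $608$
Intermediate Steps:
$K{\left(B,Z \right)} = 4 + B^{2}$ ($K{\left(B,Z \right)} = B^{2} + 4 = 4 + B^{2}$)
$d{\left(O,T \right)} = O^{2} + T^{2}$
$j = -12$ ($j = -14 + 2 = -12$)
$d{\left(-14,K{\left(4,-5 \right)} \right)} - j = \left(\left(-14\right)^{2} + \left(4 + 4^{2}\right)^{2}\right) - -12 = \left(196 + \left(4 + 16\right)^{2}\right) + 12 = \left(196 + 20^{2}\right) + 12 = \left(196 + 400\right) + 12 = 596 + 12 = 608$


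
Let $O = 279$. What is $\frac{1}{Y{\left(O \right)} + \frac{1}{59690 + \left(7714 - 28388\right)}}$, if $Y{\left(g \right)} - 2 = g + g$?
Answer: $\frac{39016}{21848961} \approx 0.0017857$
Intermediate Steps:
$Y{\left(g \right)} = 2 + 2 g$ ($Y{\left(g \right)} = 2 + \left(g + g\right) = 2 + 2 g$)
$\frac{1}{Y{\left(O \right)} + \frac{1}{59690 + \left(7714 - 28388\right)}} = \frac{1}{\left(2 + 2 \cdot 279\right) + \frac{1}{59690 + \left(7714 - 28388\right)}} = \frac{1}{\left(2 + 558\right) + \frac{1}{59690 - 20674}} = \frac{1}{560 + \frac{1}{39016}} = \frac{1}{\frac{21848961}{39016}} = \frac{39016}{21848961}$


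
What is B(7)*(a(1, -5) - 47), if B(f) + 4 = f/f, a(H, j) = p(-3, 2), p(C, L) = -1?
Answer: 144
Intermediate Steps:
a(H, j) = -1
B(f) = -3 (B(f) = -4 + f/f = -4 + 1 = -3)
B(7)*(a(1, -5) - 47) = -3*(-1 - 47) = -3*(-48) = 144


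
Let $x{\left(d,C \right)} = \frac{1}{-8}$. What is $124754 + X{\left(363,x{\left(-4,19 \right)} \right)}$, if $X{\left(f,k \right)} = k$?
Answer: $\frac{998031}{8} \approx 1.2475 \cdot 10^{5}$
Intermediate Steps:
$x{\left(d,C \right)} = - \frac{1}{8}$
$124754 + X{\left(363,x{\left(-4,19 \right)} \right)} = 124754 - \frac{1}{8} = \frac{998031}{8}$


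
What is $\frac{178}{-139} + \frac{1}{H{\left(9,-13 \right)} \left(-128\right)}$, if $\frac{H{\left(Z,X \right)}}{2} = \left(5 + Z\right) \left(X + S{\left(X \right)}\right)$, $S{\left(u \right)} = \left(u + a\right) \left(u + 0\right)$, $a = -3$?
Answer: $- \frac{124400779}{97144320} \approx -1.2806$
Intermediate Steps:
$S{\left(u \right)} = u \left(-3 + u\right)$ ($S{\left(u \right)} = \left(u - 3\right) \left(u + 0\right) = \left(-3 + u\right) u = u \left(-3 + u\right)$)
$H{\left(Z,X \right)} = 2 \left(5 + Z\right) \left(X + X \left(-3 + X\right)\right)$
$\frac{178}{-139} + \frac{1}{H{\left(9,-13 \right)} \left(-128\right)} = \frac{178}{-139} + \frac{1}{2 \left(-13\right) \left(-10 + 9 + 5 \left(-13\right) + 9 \left(-3 - 13\right)\right) \left(-128\right)} = 178 \left(- \frac{1}{139}\right) + \frac{1}{2 \left(-13\right) \left(-10 + 9 - 65 + 9 \left(-16\right)\right)} \left(- \frac{1}{128}\right) = - \frac{178}{139} + \frac{1}{2 \left(-13\right) \left(-10 + 9 - 65 - 144\right)} \left(- \frac{1}{128}\right) = - \frac{178}{139} + \frac{1}{2 \left(-13\right) \left(-210\right)} \left(- \frac{1}{128}\right) = - \frac{178}{139} + \frac{1}{5460} \left(- \frac{1}{128}\right) = - \frac{178}{139} - \frac{1}{698880} = - \frac{124400779}{97144320}$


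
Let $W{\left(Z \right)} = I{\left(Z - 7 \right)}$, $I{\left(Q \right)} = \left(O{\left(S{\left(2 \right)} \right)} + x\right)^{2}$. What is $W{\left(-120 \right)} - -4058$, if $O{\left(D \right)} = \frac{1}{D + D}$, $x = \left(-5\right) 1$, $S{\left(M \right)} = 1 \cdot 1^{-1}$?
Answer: $\frac{16313}{4} \approx 4078.3$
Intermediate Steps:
$S{\left(M \right)} = 1$ ($S{\left(M \right)} = 1 \cdot 1 = 1$)
$x = -5$
$O{\left(D \right)} = \frac{1}{2 D}$
$I{\left(Q \right)} = \frac{81}{4}$ ($I{\left(Q \right)} = \left(\frac{1}{2 \cdot 1} - 5\right)^{2} = \left(\frac{1}{2} \cdot 1 - 5\right)^{2} = \left(\frac{1}{2} - 5\right)^{2} = \left(- \frac{9}{2}\right)^{2} = \frac{81}{4}$)
$W{\left(Z \right)} = \frac{81}{4}$
$W{\left(-120 \right)} - -4058 = \frac{81}{4} - -4058 = \frac{81}{4} + 4058 = \frac{16313}{4}$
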